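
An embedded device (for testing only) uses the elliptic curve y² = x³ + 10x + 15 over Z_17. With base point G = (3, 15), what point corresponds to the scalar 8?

(13, 8)

Repeated addition: build up to 8G.
2G: tangent at (3, 15): λ = (3·3² + 10)/(2·15) ≡ 3/13. 13⁻¹ ≡ 4 (mod 17), so λ ≡ 3·4 ≡ 12.
  x = λ² - 3 - 3 = 144 - 6 ≡ 2; y = λ·(3 - 2) - 15 ≡ 14. → (2, 14)
3G: (2, 14) + (3, 15). λ = (15 - 14)/(3 - 2) ≡ 1/1 mod 17. 1⁻¹ ≡ 1 (mod 17), so λ ≡ 1.
  x = λ² - 2 - 3 = 1 - 5 ≡ 13; y = λ·(2 - 13) - 14 ≡ 9. → (13, 9)
4G: (13, 9) + (3, 15). λ = (15 - 9)/(3 - 13) ≡ 6/7 mod 17. 7⁻¹ ≡ 5 (mod 17) since 7·5 = 35 ≡ 1, so λ ≡ 13.
  x = λ² - 13 - 3 = 169 - 16 ≡ 0; y = λ·(13 - 0) - 9 ≡ 7. → (0, 7)
5G: (0, 7) + (3, 15). λ = (15 - 7)/(3 - 0) ≡ 8/3 mod 17. 3⁻¹ ≡ 6 (mod 17) since 3·6 = 18 ≡ 1, so λ ≡ 14.
  x = λ² - 0 - 3 = 196 - 3 ≡ 6; y = λ·(0 - 6) - 7 ≡ 11. → (6, 11)
6G: (6, 11) + (3, 15). λ = (15 - 11)/(3 - 6) ≡ 4/14 mod 17. 14⁻¹ ≡ 11 (mod 17), so λ ≡ 10.
  x = λ² - 6 - 3 = 100 - 9 ≡ 6; y = λ·(6 - 6) - 11 ≡ 6. → (6, 6)
7G: (6, 6) + (3, 15). λ = (15 - 6)/(3 - 6) ≡ 9/14 mod 17. 14⁻¹ ≡ 11 (mod 17), so λ ≡ 14.
  x = λ² - 6 - 3 = 196 - 9 ≡ 0; y = λ·(6 - 0) - 6 ≡ 10. → (0, 10)
8G: (0, 10) + (3, 15). λ = (15 - 10)/(3 - 0) ≡ 5/3 mod 17. 3⁻¹ ≡ 6 (mod 17), so λ ≡ 13.
  x = λ² - 0 - 3 = 169 - 3 ≡ 13; y = λ·(0 - 13) - 10 ≡ 8. → (13, 8)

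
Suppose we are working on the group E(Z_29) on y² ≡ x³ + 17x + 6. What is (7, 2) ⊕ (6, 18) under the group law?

(11, 4)

(7, 2) + (6, 18). λ = (18 - 2)/(6 - 7) ≡ 16/28 mod 29. 28⁻¹ ≡ 28 (mod 29), so λ ≡ 13.
  x = λ² - 7 - 6 = 169 - 13 ≡ 11; y = λ·(7 - 11) - 2 ≡ 4. → (11, 4)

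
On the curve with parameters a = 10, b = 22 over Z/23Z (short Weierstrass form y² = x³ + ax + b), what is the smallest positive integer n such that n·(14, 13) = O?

2P: tangent at (14, 13): λ = (3·14² + 10)/(2·13) ≡ 0/3. 3⁻¹ ≡ 8 (mod 23) since 3·8 = 24 ≡ 1, so λ ≡ 0·8 ≡ 0.
  x = λ² - 14 - 14 = 0 - 28 ≡ 18; y = λ·(14 - 18) - 13 ≡ 10. → (18, 10)
3P: (18, 10) + (14, 13). λ = (13 - 10)/(14 - 18) ≡ 3/19 mod 23. 19⁻¹ ≡ 17 (mod 23) since 19·17 = 323 ≡ 1, so λ ≡ 5.
  x = λ² - 18 - 14 = 25 - 32 ≡ 16; y = λ·(18 - 16) - 10 ≡ 0. → (16, 0)
4P: (16, 0) + (14, 13). λ = (13 - 0)/(14 - 16) ≡ 13/21 mod 23. 21⁻¹ ≡ 11 (mod 23), so λ ≡ 5.
  x = λ² - 16 - 14 = 25 - 30 ≡ 18; y = λ·(16 - 18) - 0 ≡ 13. → (18, 13)
5P: (18, 13) + (14, 13). λ = (13 - 13)/(14 - 18) ≡ 0/19 mod 23. 19⁻¹ ≡ 17 (mod 23), so λ ≡ 0.
  x = λ² - 18 - 14 = 0 - 32 ≡ 14; y = λ·(18 - 14) - 13 ≡ 10. → (14, 10)
6P: (14, 10) + (14, 13): same x and y₁ ≡ -y₂, so the sum is O.
6P = O, so the order is 6.

6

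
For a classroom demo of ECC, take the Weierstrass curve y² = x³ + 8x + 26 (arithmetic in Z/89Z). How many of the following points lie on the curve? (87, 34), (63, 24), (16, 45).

2

(87, 34): 34² ≡ 88, rhs ≡ 2 → off.
(63, 24): 24² ≡ 42, rhs ≡ 42 → on.
(16, 45): 45² ≡ 67, rhs ≡ 67 → on.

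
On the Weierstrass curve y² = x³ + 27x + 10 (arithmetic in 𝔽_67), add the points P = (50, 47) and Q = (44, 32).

(50, 47) + (44, 32). λ = (32 - 47)/(44 - 50) ≡ 52/61 mod 67. 61⁻¹ ≡ 11 (mod 67) since 61·11 = 671 ≡ 1, so λ ≡ 36.
  x = λ² - 50 - 44 = 1296 - 94 ≡ 63; y = λ·(50 - 63) - 47 ≡ 21. → (63, 21)

(63, 21)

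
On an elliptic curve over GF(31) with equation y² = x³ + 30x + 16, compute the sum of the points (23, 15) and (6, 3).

(23, 15) + (6, 3). λ = (3 - 15)/(6 - 23) ≡ 19/14 mod 31. 14⁻¹ ≡ 20 (mod 31), so λ ≡ 8.
  x = λ² - 23 - 6 = 64 - 29 ≡ 4; y = λ·(23 - 4) - 15 ≡ 13. → (4, 13)

(4, 13)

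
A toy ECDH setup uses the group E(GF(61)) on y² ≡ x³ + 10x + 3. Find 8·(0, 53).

(10, 26)

Write G = (0, 53).
Repeated addition: build up to 8G.
2G: tangent at (0, 53): λ = (3·0² + 10)/(2·53) ≡ 10/45. 45⁻¹ ≡ 19 (mod 61) since 45·19 = 855 ≡ 1, so λ ≡ 10·19 ≡ 7.
  x = λ² - 0 - 0 = 49 - 0 ≡ 49; y = λ·(0 - 49) - 53 ≡ 31. → (49, 31)
3G: (49, 31) + (0, 53). λ = (53 - 31)/(0 - 49) ≡ 22/12 mod 61. 12⁻¹ ≡ 56 (mod 61), so λ ≡ 12.
  x = λ² - 49 - 0 = 144 - 49 ≡ 34; y = λ·(49 - 34) - 31 ≡ 27. → (34, 27)
4G: (34, 27) + (0, 53). λ = (53 - 27)/(0 - 34) ≡ 26/27 mod 61. 27⁻¹ ≡ 52 (mod 61), so λ ≡ 10.
  x = λ² - 34 - 0 = 100 - 34 ≡ 5; y = λ·(34 - 5) - 27 ≡ 19. → (5, 19)
5G: (5, 19) + (0, 53). λ = (53 - 19)/(0 - 5) ≡ 34/56 mod 61. 56⁻¹ ≡ 12 (mod 61) since 56·12 = 672 ≡ 1, so λ ≡ 42.
  x = λ² - 5 - 0 = 1764 - 5 ≡ 51; y = λ·(5 - 51) - 19 ≡ 1. → (51, 1)
6G: (51, 1) + (0, 53). λ = (53 - 1)/(0 - 51) ≡ 52/10 mod 61. 10⁻¹ ≡ 55 (mod 61) since 10·55 = 550 ≡ 1, so λ ≡ 54.
  x = λ² - 51 - 0 = 2916 - 51 ≡ 59; y = λ·(51 - 59) - 1 ≡ 55. → (59, 55)
7G: (59, 55) + (0, 53). λ = (53 - 55)/(0 - 59) ≡ 59/2 mod 61. 2⁻¹ ≡ 31 (mod 61) since 2·31 = 62 ≡ 1, so λ ≡ 60.
  x = λ² - 59 - 0 = 3600 - 59 ≡ 3; y = λ·(59 - 3) - 55 ≡ 11. → (3, 11)
8G: (3, 11) + (0, 53). λ = (53 - 11)/(0 - 3) ≡ 42/58 mod 61. 58⁻¹ ≡ 20 (mod 61) since 58·20 = 1160 ≡ 1, so λ ≡ 47.
  x = λ² - 3 - 0 = 2209 - 3 ≡ 10; y = λ·(3 - 10) - 11 ≡ 26. → (10, 26)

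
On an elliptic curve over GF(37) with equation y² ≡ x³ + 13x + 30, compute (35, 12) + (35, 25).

The two points share x = 35 and their y-coordinates satisfy 12 + 25 ≡ 0 (mod 37), so they are inverses. Their sum is O.

O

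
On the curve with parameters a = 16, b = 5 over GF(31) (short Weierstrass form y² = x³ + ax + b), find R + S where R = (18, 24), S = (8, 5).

(18, 24) + (8, 5). λ = (5 - 24)/(8 - 18) ≡ 12/21 mod 31. 21⁻¹ ≡ 3 (mod 31) since 21·3 = 63 ≡ 1, so λ ≡ 5.
  x = λ² - 18 - 8 = 25 - 26 ≡ 30; y = λ·(18 - 30) - 24 ≡ 9. → (30, 9)

(30, 9)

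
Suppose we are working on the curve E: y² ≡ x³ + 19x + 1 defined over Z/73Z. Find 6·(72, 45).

Write G = (72, 45).
Double-and-add on 6 = (110)₂. Start with G = (72, 45) for the leading 1-bit.
double: tangent at (72, 45): λ = (3·72² + 19)/(2·45) ≡ 22/17. 17⁻¹ ≡ 43 (mod 73) since 17·43 = 731 ≡ 1, so λ ≡ 22·43 ≡ 70.
  x = λ² - 72 - 72 = 4900 - 144 ≡ 11; y = λ·(72 - 11) - 45 ≡ 64. → (11, 64)
add G: (11, 64) + (72, 45). λ = (45 - 64)/(72 - 11) ≡ 54/61 mod 73. 61⁻¹ ≡ 6 (mod 73) since 61·6 = 366 ≡ 1, so λ ≡ 32.
  x = λ² - 11 - 72 = 1024 - 83 ≡ 65; y = λ·(11 - 65) - 64 ≡ 33. → (65, 33)
double: tangent at (65, 33): λ = (3·65² + 19)/(2·33) ≡ 65/66. 66⁻¹ ≡ 52 (mod 73), so λ ≡ 65·52 ≡ 22.
  x = λ² - 65 - 65 = 484 - 130 ≡ 62; y = λ·(65 - 62) - 33 ≡ 33. → (62, 33)

(62, 33)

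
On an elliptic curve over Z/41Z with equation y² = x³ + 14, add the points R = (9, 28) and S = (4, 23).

(29, 34)

(9, 28) + (4, 23). λ = (23 - 28)/(4 - 9) ≡ 36/36 mod 41. 36⁻¹ ≡ 8 (mod 41) since 36·8 = 288 ≡ 1, so λ ≡ 1.
  x = λ² - 9 - 4 = 1 - 13 ≡ 29; y = λ·(9 - 29) - 28 ≡ 34. → (29, 34)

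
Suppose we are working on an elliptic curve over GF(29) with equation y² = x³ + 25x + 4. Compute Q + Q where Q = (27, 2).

tangent at (27, 2): λ = (3·27² + 25)/(2·2) ≡ 8/4. 4⁻¹ ≡ 22 (mod 29) since 4·22 = 88 ≡ 1, so λ ≡ 8·22 ≡ 2.
  x = λ² - 27 - 27 = 4 - 54 ≡ 8; y = λ·(27 - 8) - 2 ≡ 7. → (8, 7)

(8, 7)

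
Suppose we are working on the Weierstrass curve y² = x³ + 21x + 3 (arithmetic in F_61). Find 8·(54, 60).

(43, 25)

Write P = (54, 60).
Repeated addition: build up to 8P.
2P: tangent at (54, 60): λ = (3·54² + 21)/(2·60) ≡ 46/59. 59⁻¹ ≡ 30 (mod 61) since 59·30 = 1770 ≡ 1, so λ ≡ 46·30 ≡ 38.
  x = λ² - 54 - 54 = 1444 - 108 ≡ 55; y = λ·(54 - 55) - 60 ≡ 24. → (55, 24)
3P: (55, 24) + (54, 60). λ = (60 - 24)/(54 - 55) ≡ 36/60 mod 61. 60⁻¹ ≡ 60 (mod 61) since 60·60 = 3600 ≡ 1, so λ ≡ 25.
  x = λ² - 55 - 54 = 625 - 109 ≡ 28; y = λ·(55 - 28) - 24 ≡ 41. → (28, 41)
4P: (28, 41) + (54, 60). λ = (60 - 41)/(54 - 28) ≡ 19/26 mod 61. 26⁻¹ ≡ 54 (mod 61) since 26·54 = 1404 ≡ 1, so λ ≡ 50.
  x = λ² - 28 - 54 = 2500 - 82 ≡ 39; y = λ·(28 - 39) - 41 ≡ 19. → (39, 19)
5P: (39, 19) + (54, 60). λ = (60 - 19)/(54 - 39) ≡ 41/15 mod 61. 15⁻¹ ≡ 57 (mod 61), so λ ≡ 19.
  x = λ² - 39 - 54 = 361 - 93 ≡ 24; y = λ·(39 - 24) - 19 ≡ 22. → (24, 22)
6P: (24, 22) + (54, 60). λ = (60 - 22)/(54 - 24) ≡ 38/30 mod 61. 30⁻¹ ≡ 59 (mod 61), so λ ≡ 46.
  x = λ² - 24 - 54 = 2116 - 78 ≡ 25; y = λ·(24 - 25) - 22 ≡ 54. → (25, 54)
7P: (25, 54) + (54, 60). λ = (60 - 54)/(54 - 25) ≡ 6/29 mod 61. 29⁻¹ ≡ 40 (mod 61), so λ ≡ 57.
  x = λ² - 25 - 54 = 3249 - 79 ≡ 59; y = λ·(25 - 59) - 54 ≡ 21. → (59, 21)
8P: (59, 21) + (54, 60). λ = (60 - 21)/(54 - 59) ≡ 39/56 mod 61. 56⁻¹ ≡ 12 (mod 61), so λ ≡ 41.
  x = λ² - 59 - 54 = 1681 - 113 ≡ 43; y = λ·(59 - 43) - 21 ≡ 25. → (43, 25)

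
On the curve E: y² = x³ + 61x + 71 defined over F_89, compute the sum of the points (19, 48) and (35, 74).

(19, 48) + (35, 74). λ = (74 - 48)/(35 - 19) ≡ 26/16 mod 89. 16⁻¹ ≡ 39 (mod 89), so λ ≡ 35.
  x = λ² - 19 - 35 = 1225 - 54 ≡ 14; y = λ·(19 - 14) - 48 ≡ 38. → (14, 38)

(14, 38)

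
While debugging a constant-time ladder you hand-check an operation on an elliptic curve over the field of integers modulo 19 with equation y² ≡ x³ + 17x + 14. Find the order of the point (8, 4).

12

2P: tangent at (8, 4): λ = (3·8² + 17)/(2·4) ≡ 0/8. 8⁻¹ ≡ 12 (mod 19), so λ ≡ 0·12 ≡ 0.
  x = λ² - 8 - 8 = 0 - 16 ≡ 3; y = λ·(8 - 3) - 4 ≡ 15. → (3, 15)
3P: (3, 15) + (8, 4). λ = (4 - 15)/(8 - 3) ≡ 8/5 mod 19. 5⁻¹ ≡ 4 (mod 19) since 5·4 = 20 ≡ 1, so λ ≡ 13.
  x = λ² - 3 - 8 = 169 - 11 ≡ 6; y = λ·(3 - 6) - 15 ≡ 3. → (6, 3)
4P: (6, 3) + (8, 4). λ = (4 - 3)/(8 - 6) ≡ 1/2 mod 19. 2⁻¹ ≡ 10 (mod 19), so λ ≡ 10.
  x = λ² - 6 - 8 = 100 - 14 ≡ 10; y = λ·(6 - 10) - 3 ≡ 14. → (10, 14)
5P: (10, 14) + (8, 4). λ = (4 - 14)/(8 - 10) ≡ 9/17 mod 19. 17⁻¹ ≡ 9 (mod 19) since 17·9 = 153 ≡ 1, so λ ≡ 5.
  x = λ² - 10 - 8 = 25 - 18 ≡ 7; y = λ·(10 - 7) - 14 ≡ 1. → (7, 1)
6P: (7, 1) + (8, 4). λ = (4 - 1)/(8 - 7) ≡ 3/1 mod 19. 1⁻¹ ≡ 1 (mod 19) since 1·1 = 1 ≡ 1, so λ ≡ 3.
  x = λ² - 7 - 8 = 9 - 15 ≡ 13; y = λ·(7 - 13) - 1 ≡ 0. → (13, 0)
7P: (13, 0) + (8, 4). λ = (4 - 0)/(8 - 13) ≡ 4/14 mod 19. 14⁻¹ ≡ 15 (mod 19), so λ ≡ 3.
  x = λ² - 13 - 8 = 9 - 21 ≡ 7; y = λ·(13 - 7) - 0 ≡ 18. → (7, 18)
8P: (7, 18) + (8, 4). λ = (4 - 18)/(8 - 7) ≡ 5/1 mod 19. 1⁻¹ ≡ 1 (mod 19) since 1·1 = 1 ≡ 1, so λ ≡ 5.
  x = λ² - 7 - 8 = 25 - 15 ≡ 10; y = λ·(7 - 10) - 18 ≡ 5. → (10, 5)
9P: (10, 5) + (8, 4). λ = (4 - 5)/(8 - 10) ≡ 18/17 mod 19. 17⁻¹ ≡ 9 (mod 19) since 17·9 = 153 ≡ 1, so λ ≡ 10.
  x = λ² - 10 - 8 = 100 - 18 ≡ 6; y = λ·(10 - 6) - 5 ≡ 16. → (6, 16)
10P: (6, 16) + (8, 4). λ = (4 - 16)/(8 - 6) ≡ 7/2 mod 19. 2⁻¹ ≡ 10 (mod 19), so λ ≡ 13.
  x = λ² - 6 - 8 = 169 - 14 ≡ 3; y = λ·(6 - 3) - 16 ≡ 4. → (3, 4)
11P: (3, 4) + (8, 4). λ = (4 - 4)/(8 - 3) ≡ 0/5 mod 19. 5⁻¹ ≡ 4 (mod 19) since 5·4 = 20 ≡ 1, so λ ≡ 0.
  x = λ² - 3 - 8 = 0 - 11 ≡ 8; y = λ·(3 - 8) - 4 ≡ 15. → (8, 15)
12P: (8, 15) + (8, 4): same x and y₁ ≡ -y₂, so the sum is O.
12P = O, so the order is 12.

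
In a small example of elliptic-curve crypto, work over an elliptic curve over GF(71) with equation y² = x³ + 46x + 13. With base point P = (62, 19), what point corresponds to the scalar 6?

Repeated addition: build up to 6P.
2P: tangent at (62, 19): λ = (3·62² + 46)/(2·19) ≡ 5/38. 38⁻¹ ≡ 43 (mod 71), so λ ≡ 5·43 ≡ 2.
  x = λ² - 62 - 62 = 4 - 124 ≡ 22; y = λ·(62 - 22) - 19 ≡ 61. → (22, 61)
3P: (22, 61) + (62, 19). λ = (19 - 61)/(62 - 22) ≡ 29/40 mod 71. 40⁻¹ ≡ 16 (mod 71) since 40·16 = 640 ≡ 1, so λ ≡ 38.
  x = λ² - 22 - 62 = 1444 - 84 ≡ 11; y = λ·(22 - 11) - 61 ≡ 2. → (11, 2)
4P: (11, 2) + (62, 19). λ = (19 - 2)/(62 - 11) ≡ 17/51 mod 71. 51⁻¹ ≡ 39 (mod 71) since 51·39 = 1989 ≡ 1, so λ ≡ 24.
  x = λ² - 11 - 62 = 576 - 73 ≡ 6; y = λ·(11 - 6) - 2 ≡ 47. → (6, 47)
5P: (6, 47) + (62, 19). λ = (19 - 47)/(62 - 6) ≡ 43/56 mod 71. 56⁻¹ ≡ 52 (mod 71) since 56·52 = 2912 ≡ 1, so λ ≡ 35.
  x = λ² - 6 - 62 = 1225 - 68 ≡ 21; y = λ·(6 - 21) - 47 ≡ 67. → (21, 67)
6P: (21, 67) + (62, 19). λ = (19 - 67)/(62 - 21) ≡ 23/41 mod 71. 41⁻¹ ≡ 26 (mod 71), so λ ≡ 30.
  x = λ² - 21 - 62 = 900 - 83 ≡ 36; y = λ·(21 - 36) - 67 ≡ 51. → (36, 51)

(36, 51)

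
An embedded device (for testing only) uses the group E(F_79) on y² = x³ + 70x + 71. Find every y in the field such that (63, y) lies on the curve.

none

x³ + 70x + 71 = 254528 ≡ 69 (mod 79).
69 is a non-residue mod 79; no y exists.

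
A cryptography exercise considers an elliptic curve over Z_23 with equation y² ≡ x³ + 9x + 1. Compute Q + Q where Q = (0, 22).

tangent at (0, 22): λ = (3·0² + 9)/(2·22) ≡ 9/21. 21⁻¹ ≡ 11 (mod 23) since 21·11 = 231 ≡ 1, so λ ≡ 9·11 ≡ 7.
  x = λ² - 0 - 0 = 49 - 0 ≡ 3; y = λ·(0 - 3) - 22 ≡ 3. → (3, 3)

(3, 3)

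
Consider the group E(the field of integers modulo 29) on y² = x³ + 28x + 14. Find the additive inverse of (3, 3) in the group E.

(3, 26)

-(3, 3) = (3, -3 mod 29) = (3, 26).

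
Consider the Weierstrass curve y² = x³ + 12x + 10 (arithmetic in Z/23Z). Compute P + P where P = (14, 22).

tangent at (14, 22): λ = (3·14² + 12)/(2·22) ≡ 2/21. 21⁻¹ ≡ 11 (mod 23), so λ ≡ 2·11 ≡ 22.
  x = λ² - 14 - 14 = 484 - 28 ≡ 19; y = λ·(14 - 19) - 22 ≡ 6. → (19, 6)

(19, 6)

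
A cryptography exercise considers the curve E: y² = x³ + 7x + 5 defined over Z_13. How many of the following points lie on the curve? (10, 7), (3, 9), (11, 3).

(10, 7): 7² ≡ 10, rhs ≡ 9 → off.
(3, 9): 9² ≡ 3, rhs ≡ 1 → off.
(11, 3): 3² ≡ 9, rhs ≡ 9 → on.

1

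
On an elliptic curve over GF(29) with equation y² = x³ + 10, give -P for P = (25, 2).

(25, 27)

-(25, 2) = (25, -2 mod 29) = (25, 27).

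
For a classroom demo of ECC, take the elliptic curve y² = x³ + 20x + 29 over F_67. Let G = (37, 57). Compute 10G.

(63, 35)

Double-and-add on 10 = (1010)₂. Start with G = (37, 57) for the leading 1-bit.
double: tangent at (37, 57): λ = (3·37² + 20)/(2·57) ≡ 40/47. 47⁻¹ ≡ 10 (mod 67), so λ ≡ 40·10 ≡ 65.
  x = λ² - 37 - 37 = 4225 - 74 ≡ 64; y = λ·(37 - 64) - 57 ≡ 64. → (64, 64)
double: tangent at (64, 64): λ = (3·64² + 20)/(2·64) ≡ 47/61. 61⁻¹ ≡ 11 (mod 67), so λ ≡ 47·11 ≡ 48.
  x = λ² - 64 - 64 = 2304 - 128 ≡ 32; y = λ·(64 - 32) - 64 ≡ 65. → (32, 65)
add G: (32, 65) + (37, 57). λ = (57 - 65)/(37 - 32) ≡ 59/5 mod 67. 5⁻¹ ≡ 27 (mod 67), so λ ≡ 52.
  x = λ² - 32 - 37 = 2704 - 69 ≡ 22; y = λ·(32 - 22) - 65 ≡ 53. → (22, 53)
double: tangent at (22, 53): λ = (3·22² + 20)/(2·53) ≡ 65/39. 39⁻¹ ≡ 55 (mod 67), so λ ≡ 65·55 ≡ 24.
  x = λ² - 22 - 22 = 576 - 44 ≡ 63; y = λ·(22 - 63) - 53 ≡ 35. → (63, 35)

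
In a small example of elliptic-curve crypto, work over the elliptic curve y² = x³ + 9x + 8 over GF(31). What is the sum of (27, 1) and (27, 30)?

The two points share x = 27 and their y-coordinates satisfy 1 + 30 ≡ 0 (mod 31), so they are inverses. Their sum is ∞.

O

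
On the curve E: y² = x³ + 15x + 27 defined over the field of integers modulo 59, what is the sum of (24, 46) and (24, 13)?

The two points share x = 24 and their y-coordinates satisfy 46 + 13 ≡ 0 (mod 59), so they are inverses. Their sum is ∞.

O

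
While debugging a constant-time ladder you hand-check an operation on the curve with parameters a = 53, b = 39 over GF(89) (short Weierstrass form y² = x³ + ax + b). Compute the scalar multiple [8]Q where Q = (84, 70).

(57, 14)

Double-and-add on 8 = (1000)₂. Start with Q = (84, 70) for the leading 1-bit.
double: tangent at (84, 70): λ = (3·84² + 53)/(2·70) ≡ 39/51. 51⁻¹ ≡ 7 (mod 89), so λ ≡ 39·7 ≡ 6.
  x = λ² - 84 - 84 = 36 - 168 ≡ 46; y = λ·(84 - 46) - 70 ≡ 69. → (46, 69)
double: tangent at (46, 69): λ = (3·46² + 53)/(2·69) ≡ 82/49. 49⁻¹ ≡ 20 (mod 89) since 49·20 = 980 ≡ 1, so λ ≡ 82·20 ≡ 38.
  x = λ² - 46 - 46 = 1444 - 92 ≡ 17; y = λ·(46 - 17) - 69 ≡ 54. → (17, 54)
double: tangent at (17, 54): λ = (3·17² + 53)/(2·54) ≡ 30/19. 19⁻¹ ≡ 75 (mod 89) since 19·75 = 1425 ≡ 1, so λ ≡ 30·75 ≡ 25.
  x = λ² - 17 - 17 = 625 - 34 ≡ 57; y = λ·(17 - 57) - 54 ≡ 14. → (57, 14)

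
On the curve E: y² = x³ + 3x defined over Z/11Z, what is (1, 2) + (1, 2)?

tangent at (1, 2): λ = (3·1² + 3)/(2·2) ≡ 6/4. 4⁻¹ ≡ 3 (mod 11), so λ ≡ 6·3 ≡ 7.
  x = λ² - 1 - 1 = 49 - 2 ≡ 3; y = λ·(1 - 3) - 2 ≡ 6. → (3, 6)

(3, 6)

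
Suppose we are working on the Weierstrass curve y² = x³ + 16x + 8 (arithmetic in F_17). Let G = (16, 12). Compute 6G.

Repeated addition: build up to 6G.
2G: tangent at (16, 12): λ = (3·16² + 16)/(2·12) ≡ 2/7. 7⁻¹ ≡ 5 (mod 17), so λ ≡ 2·5 ≡ 10.
  x = λ² - 16 - 16 = 100 - 32 ≡ 0; y = λ·(16 - 0) - 12 ≡ 12. → (0, 12)
3G: (0, 12) + (16, 12). λ = (12 - 12)/(16 - 0) ≡ 0/16 mod 17. 16⁻¹ ≡ 16 (mod 17), so λ ≡ 0.
  x = λ² - 0 - 16 = 0 - 16 ≡ 1; y = λ·(0 - 1) - 12 ≡ 5. → (1, 5)
4G: (1, 5) + (16, 12). λ = (12 - 5)/(16 - 1) ≡ 7/15 mod 17. 15⁻¹ ≡ 8 (mod 17), so λ ≡ 5.
  x = λ² - 1 - 16 = 25 - 17 ≡ 8; y = λ·(1 - 8) - 5 ≡ 11. → (8, 11)
5G: (8, 11) + (16, 12). λ = (12 - 11)/(16 - 8) ≡ 1/8 mod 17. 8⁻¹ ≡ 15 (mod 17), so λ ≡ 15.
  x = λ² - 8 - 16 = 225 - 24 ≡ 14; y = λ·(8 - 14) - 11 ≡ 1. → (14, 1)
6G: (14, 1) + (16, 12). λ = (12 - 1)/(16 - 14) ≡ 11/2 mod 17. 2⁻¹ ≡ 9 (mod 17) since 2·9 = 18 ≡ 1, so λ ≡ 14.
  x = λ² - 14 - 16 = 196 - 30 ≡ 13; y = λ·(14 - 13) - 1 ≡ 13. → (13, 13)

(13, 13)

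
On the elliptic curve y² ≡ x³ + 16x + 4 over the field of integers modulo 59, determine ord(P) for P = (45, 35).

2P: tangent at (45, 35): λ = (3·45² + 16)/(2·35) ≡ 14/11. 11⁻¹ ≡ 43 (mod 59), so λ ≡ 14·43 ≡ 12.
  x = λ² - 45 - 45 = 144 - 90 ≡ 54; y = λ·(45 - 54) - 35 ≡ 34. → (54, 34)
3P: (54, 34) + (45, 35). λ = (35 - 34)/(45 - 54) ≡ 1/50 mod 59. 50⁻¹ ≡ 13 (mod 59), so λ ≡ 13.
  x = λ² - 54 - 45 = 169 - 99 ≡ 11; y = λ·(54 - 11) - 34 ≡ 53. → (11, 53)
4P: (11, 53) + (45, 35). λ = (35 - 53)/(45 - 11) ≡ 41/34 mod 59. 34⁻¹ ≡ 33 (mod 59), so λ ≡ 55.
  x = λ² - 11 - 45 = 3025 - 56 ≡ 19; y = λ·(11 - 19) - 53 ≡ 38. → (19, 38)
5P: (19, 38) + (45, 35). λ = (35 - 38)/(45 - 19) ≡ 56/26 mod 59. 26⁻¹ ≡ 25 (mod 59) since 26·25 = 650 ≡ 1, so λ ≡ 43.
  x = λ² - 19 - 45 = 1849 - 64 ≡ 15; y = λ·(19 - 15) - 38 ≡ 16. → (15, 16)
6P: (15, 16) + (45, 35). λ = (35 - 16)/(45 - 15) ≡ 19/30 mod 59. 30⁻¹ ≡ 2 (mod 59), so λ ≡ 38.
  x = λ² - 15 - 45 = 1444 - 60 ≡ 27; y = λ·(15 - 27) - 16 ≡ 0. → (27, 0)
7P: (27, 0) + (45, 35). λ = (35 - 0)/(45 - 27) ≡ 35/18 mod 59. 18⁻¹ ≡ 23 (mod 59) since 18·23 = 414 ≡ 1, so λ ≡ 38.
  x = λ² - 27 - 45 = 1444 - 72 ≡ 15; y = λ·(27 - 15) - 0 ≡ 43. → (15, 43)
8P: (15, 43) + (45, 35). λ = (35 - 43)/(45 - 15) ≡ 51/30 mod 59. 30⁻¹ ≡ 2 (mod 59), so λ ≡ 43.
  x = λ² - 15 - 45 = 1849 - 60 ≡ 19; y = λ·(15 - 19) - 43 ≡ 21. → (19, 21)
9P: (19, 21) + (45, 35). λ = (35 - 21)/(45 - 19) ≡ 14/26 mod 59. 26⁻¹ ≡ 25 (mod 59), so λ ≡ 55.
  x = λ² - 19 - 45 = 3025 - 64 ≡ 11; y = λ·(19 - 11) - 21 ≡ 6. → (11, 6)
10P: (11, 6) + (45, 35). λ = (35 - 6)/(45 - 11) ≡ 29/34 mod 59. 34⁻¹ ≡ 33 (mod 59), so λ ≡ 13.
  x = λ² - 11 - 45 = 169 - 56 ≡ 54; y = λ·(11 - 54) - 6 ≡ 25. → (54, 25)
11P: (54, 25) + (45, 35). λ = (35 - 25)/(45 - 54) ≡ 10/50 mod 59. 50⁻¹ ≡ 13 (mod 59) since 50·13 = 650 ≡ 1, so λ ≡ 12.
  x = λ² - 54 - 45 = 144 - 99 ≡ 45; y = λ·(54 - 45) - 25 ≡ 24. → (45, 24)
12P: (45, 24) + (45, 35): same x and y₁ ≡ -y₂, so the sum is O.
12P = O, so the order is 12.

12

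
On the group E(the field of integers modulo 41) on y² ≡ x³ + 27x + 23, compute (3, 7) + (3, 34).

The two points share x = 3 and their y-coordinates satisfy 7 + 34 ≡ 0 (mod 41), so they are inverses. Their sum is 𝒪.

O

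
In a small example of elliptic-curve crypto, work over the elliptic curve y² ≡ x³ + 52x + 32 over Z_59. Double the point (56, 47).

(28, 28)

tangent at (56, 47): λ = (3·56² + 52)/(2·47) ≡ 20/35. 35⁻¹ ≡ 27 (mod 59), so λ ≡ 20·27 ≡ 9.
  x = λ² - 56 - 56 = 81 - 112 ≡ 28; y = λ·(56 - 28) - 47 ≡ 28. → (28, 28)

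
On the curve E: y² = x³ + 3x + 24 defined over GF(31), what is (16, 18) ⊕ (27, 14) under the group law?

(16, 18) + (27, 14). λ = (14 - 18)/(27 - 16) ≡ 27/11 mod 31. 11⁻¹ ≡ 17 (mod 31), so λ ≡ 25.
  x = λ² - 16 - 27 = 625 - 43 ≡ 24; y = λ·(16 - 24) - 18 ≡ 30. → (24, 30)

(24, 30)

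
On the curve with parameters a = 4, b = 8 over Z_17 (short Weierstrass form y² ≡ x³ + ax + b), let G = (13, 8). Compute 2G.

tangent at (13, 8): λ = (3·13² + 4)/(2·8) ≡ 1/16. 16⁻¹ ≡ 16 (mod 17), so λ ≡ 1·16 ≡ 16.
  x = λ² - 13 - 13 = 256 - 26 ≡ 9; y = λ·(13 - 9) - 8 ≡ 5. → (9, 5)

(9, 5)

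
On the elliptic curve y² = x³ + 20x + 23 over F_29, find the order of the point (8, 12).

2P: tangent at (8, 12): λ = (3·8² + 20)/(2·12) ≡ 9/24. 24⁻¹ ≡ 23 (mod 29), so λ ≡ 9·23 ≡ 4.
  x = λ² - 8 - 8 = 16 - 16 ≡ 0; y = λ·(8 - 0) - 12 ≡ 20. → (0, 20)
3P: (0, 20) + (8, 12). λ = (12 - 20)/(8 - 0) ≡ 21/8 mod 29. 8⁻¹ ≡ 11 (mod 29) since 8·11 = 88 ≡ 1, so λ ≡ 28.
  x = λ² - 0 - 8 = 784 - 8 ≡ 22; y = λ·(0 - 22) - 20 ≡ 2. → (22, 2)
4P: (22, 2) + (8, 12). λ = (12 - 2)/(8 - 22) ≡ 10/15 mod 29. 15⁻¹ ≡ 2 (mod 29) since 15·2 = 30 ≡ 1, so λ ≡ 20.
  x = λ² - 22 - 8 = 400 - 30 ≡ 22; y = λ·(22 - 22) - 2 ≡ 27. → (22, 27)
5P: (22, 27) + (8, 12). λ = (12 - 27)/(8 - 22) ≡ 14/15 mod 29. 15⁻¹ ≡ 2 (mod 29), so λ ≡ 28.
  x = λ² - 22 - 8 = 784 - 30 ≡ 0; y = λ·(22 - 0) - 27 ≡ 9. → (0, 9)
6P: (0, 9) + (8, 12). λ = (12 - 9)/(8 - 0) ≡ 3/8 mod 29. 8⁻¹ ≡ 11 (mod 29), so λ ≡ 4.
  x = λ² - 0 - 8 = 16 - 8 ≡ 8; y = λ·(0 - 8) - 9 ≡ 17. → (8, 17)
7P: (8, 17) + (8, 12): same x and y₁ ≡ -y₂, so the sum is 𝒪.
7P = 𝒪, so the order is 7.

7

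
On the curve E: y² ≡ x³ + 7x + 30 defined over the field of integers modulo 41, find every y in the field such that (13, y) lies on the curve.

none

x³ + 7x + 30 = 2318 ≡ 22 (mod 41).
22 is a non-residue mod 41; no y exists.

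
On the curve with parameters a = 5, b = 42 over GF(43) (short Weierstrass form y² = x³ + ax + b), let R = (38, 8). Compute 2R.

(35, 7)

tangent at (38, 8): λ = (3·38² + 5)/(2·8) ≡ 37/16. 16⁻¹ ≡ 35 (mod 43) since 16·35 = 560 ≡ 1, so λ ≡ 37·35 ≡ 5.
  x = λ² - 38 - 38 = 25 - 76 ≡ 35; y = λ·(38 - 35) - 8 ≡ 7. → (35, 7)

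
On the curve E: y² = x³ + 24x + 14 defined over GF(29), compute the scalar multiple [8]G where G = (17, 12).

Repeated addition: build up to 8G.
2G: tangent at (17, 12): λ = (3·17² + 24)/(2·12) ≡ 21/24. 24⁻¹ ≡ 23 (mod 29) since 24·23 = 552 ≡ 1, so λ ≡ 21·23 ≡ 19.
  x = λ² - 17 - 17 = 361 - 34 ≡ 8; y = λ·(17 - 8) - 12 ≡ 14. → (8, 14)
3G: (8, 14) + (17, 12). λ = (12 - 14)/(17 - 8) ≡ 27/9 mod 29. 9⁻¹ ≡ 13 (mod 29), so λ ≡ 3.
  x = λ² - 8 - 17 = 9 - 25 ≡ 13; y = λ·(8 - 13) - 14 ≡ 0. → (13, 0)
4G: (13, 0) + (17, 12). λ = (12 - 0)/(17 - 13) ≡ 12/4 mod 29. 4⁻¹ ≡ 22 (mod 29) since 4·22 = 88 ≡ 1, so λ ≡ 3.
  x = λ² - 13 - 17 = 9 - 30 ≡ 8; y = λ·(13 - 8) - 0 ≡ 15. → (8, 15)
5G: (8, 15) + (17, 12). λ = (12 - 15)/(17 - 8) ≡ 26/9 mod 29. 9⁻¹ ≡ 13 (mod 29) since 9·13 = 117 ≡ 1, so λ ≡ 19.
  x = λ² - 8 - 17 = 361 - 25 ≡ 17; y = λ·(8 - 17) - 15 ≡ 17. → (17, 17)
6G: (17, 17) + (17, 12): same x and y₁ ≡ -y₂, so the sum is ∞.
7G: ∞ + (17, 12) = (17, 12) (identity).
8G: tangent at (17, 12): λ = (3·17² + 24)/(2·12) ≡ 21/24. 24⁻¹ ≡ 23 (mod 29), so λ ≡ 21·23 ≡ 19.
  x = λ² - 17 - 17 = 361 - 34 ≡ 8; y = λ·(17 - 8) - 12 ≡ 14. → (8, 14)

(8, 14)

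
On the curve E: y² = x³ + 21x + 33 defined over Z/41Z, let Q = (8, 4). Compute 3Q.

Repeated addition: build up to 3Q.
2Q: tangent at (8, 4): λ = (3·8² + 21)/(2·4) ≡ 8/8. 8⁻¹ ≡ 36 (mod 41), so λ ≡ 8·36 ≡ 1.
  x = λ² - 8 - 8 = 1 - 16 ≡ 26; y = λ·(8 - 26) - 4 ≡ 19. → (26, 19)
3Q: (26, 19) + (8, 4). λ = (4 - 19)/(8 - 26) ≡ 26/23 mod 41. 23⁻¹ ≡ 25 (mod 41) since 23·25 = 575 ≡ 1, so λ ≡ 35.
  x = λ² - 26 - 8 = 1225 - 34 ≡ 2; y = λ·(26 - 2) - 19 ≡ 1. → (2, 1)

(2, 1)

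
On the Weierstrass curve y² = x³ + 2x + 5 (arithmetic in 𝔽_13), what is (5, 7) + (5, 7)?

tangent at (5, 7): λ = (3·5² + 2)/(2·7) ≡ 12/1. 1⁻¹ ≡ 1 (mod 13) since 1·1 = 1 ≡ 1, so λ ≡ 12·1 ≡ 12.
  x = λ² - 5 - 5 = 144 - 10 ≡ 4; y = λ·(5 - 4) - 7 ≡ 5. → (4, 5)

(4, 5)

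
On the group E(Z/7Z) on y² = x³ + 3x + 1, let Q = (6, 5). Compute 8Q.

(6, 2)

Double-and-add on 8 = (1000)₂. Start with Q = (6, 5) for the leading 1-bit.
double: tangent at (6, 5): λ = (3·6² + 3)/(2·5) ≡ 6/3. 3⁻¹ ≡ 5 (mod 7), so λ ≡ 6·5 ≡ 2.
  x = λ² - 6 - 6 = 4 - 12 ≡ 6; y = λ·(6 - 6) - 5 ≡ 2. → (6, 2)
double: tangent at (6, 2): λ = (3·6² + 3)/(2·2) ≡ 6/4. 4⁻¹ ≡ 2 (mod 7), so λ ≡ 6·2 ≡ 5.
  x = λ² - 6 - 6 = 25 - 12 ≡ 6; y = λ·(6 - 6) - 2 ≡ 5. → (6, 5)
double: tangent at (6, 5): λ = (3·6² + 3)/(2·5) ≡ 6/3. 3⁻¹ ≡ 5 (mod 7) since 3·5 = 15 ≡ 1, so λ ≡ 6·5 ≡ 2.
  x = λ² - 6 - 6 = 4 - 12 ≡ 6; y = λ·(6 - 6) - 5 ≡ 2. → (6, 2)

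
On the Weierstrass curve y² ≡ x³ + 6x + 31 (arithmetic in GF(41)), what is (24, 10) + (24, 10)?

tangent at (24, 10): λ = (3·24² + 6)/(2·10) ≡ 12/20. 20⁻¹ ≡ 39 (mod 41) since 20·39 = 780 ≡ 1, so λ ≡ 12·39 ≡ 17.
  x = λ² - 24 - 24 = 289 - 48 ≡ 36; y = λ·(24 - 36) - 10 ≡ 32. → (36, 32)

(36, 32)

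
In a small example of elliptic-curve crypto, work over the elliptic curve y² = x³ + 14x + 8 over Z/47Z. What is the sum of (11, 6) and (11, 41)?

The two points share x = 11 and their y-coordinates satisfy 6 + 41 ≡ 0 (mod 47), so they are inverses. Their sum is ∞.

O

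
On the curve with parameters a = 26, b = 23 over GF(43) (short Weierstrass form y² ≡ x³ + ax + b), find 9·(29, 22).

(25, 1)

Write Q = (29, 22).
Double-and-add on 9 = (1001)₂. Start with Q = (29, 22) for the leading 1-bit.
double: tangent at (29, 22): λ = (3·29² + 26)/(2·22) ≡ 12/1. 1⁻¹ ≡ 1 (mod 43) since 1·1 = 1 ≡ 1, so λ ≡ 12·1 ≡ 12.
  x = λ² - 29 - 29 = 144 - 58 ≡ 0; y = λ·(29 - 0) - 22 ≡ 25. → (0, 25)
double: tangent at (0, 25): λ = (3·0² + 26)/(2·25) ≡ 26/7. 7⁻¹ ≡ 37 (mod 43) since 7·37 = 259 ≡ 1, so λ ≡ 26·37 ≡ 16.
  x = λ² - 0 - 0 = 256 - 0 ≡ 41; y = λ·(0 - 41) - 25 ≡ 7. → (41, 7)
double: tangent at (41, 7): λ = (3·41² + 26)/(2·7) ≡ 38/14. 14⁻¹ ≡ 40 (mod 43), so λ ≡ 38·40 ≡ 15.
  x = λ² - 41 - 41 = 225 - 82 ≡ 14; y = λ·(41 - 14) - 7 ≡ 11. → (14, 11)
add Q: (14, 11) + (29, 22). λ = (22 - 11)/(29 - 14) ≡ 11/15 mod 43. 15⁻¹ ≡ 23 (mod 43) since 15·23 = 345 ≡ 1, so λ ≡ 38.
  x = λ² - 14 - 29 = 1444 - 43 ≡ 25; y = λ·(14 - 25) - 11 ≡ 1. → (25, 1)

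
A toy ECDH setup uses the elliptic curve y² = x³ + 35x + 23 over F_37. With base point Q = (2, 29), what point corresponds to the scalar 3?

(11, 0)

Repeated addition: build up to 3Q.
2Q: tangent at (2, 29): λ = (3·2² + 35)/(2·29) ≡ 10/21. 21⁻¹ ≡ 30 (mod 37), so λ ≡ 10·30 ≡ 4.
  x = λ² - 2 - 2 = 16 - 4 ≡ 12; y = λ·(2 - 12) - 29 ≡ 5. → (12, 5)
3Q: (12, 5) + (2, 29). λ = (29 - 5)/(2 - 12) ≡ 24/27 mod 37. 27⁻¹ ≡ 11 (mod 37), so λ ≡ 5.
  x = λ² - 12 - 2 = 25 - 14 ≡ 11; y = λ·(12 - 11) - 5 ≡ 0. → (11, 0)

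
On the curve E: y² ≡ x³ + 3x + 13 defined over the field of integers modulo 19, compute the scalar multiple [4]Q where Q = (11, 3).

(13, 11)

Double-and-add on 4 = (100)₂. Start with Q = (11, 3) for the leading 1-bit.
double: tangent at (11, 3): λ = (3·11² + 3)/(2·3) ≡ 5/6. 6⁻¹ ≡ 16 (mod 19) since 6·16 = 96 ≡ 1, so λ ≡ 5·16 ≡ 4.
  x = λ² - 11 - 11 = 16 - 22 ≡ 13; y = λ·(11 - 13) - 3 ≡ 8. → (13, 8)
double: tangent at (13, 8): λ = (3·13² + 3)/(2·8) ≡ 16/16. 16⁻¹ ≡ 6 (mod 19), so λ ≡ 16·6 ≡ 1.
  x = λ² - 13 - 13 = 1 - 26 ≡ 13; y = λ·(13 - 13) - 8 ≡ 11. → (13, 11)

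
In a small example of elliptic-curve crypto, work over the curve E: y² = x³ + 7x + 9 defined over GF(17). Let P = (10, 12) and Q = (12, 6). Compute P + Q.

(4, 4)

(10, 12) + (12, 6). λ = (6 - 12)/(12 - 10) ≡ 11/2 mod 17. 2⁻¹ ≡ 9 (mod 17) since 2·9 = 18 ≡ 1, so λ ≡ 14.
  x = λ² - 10 - 12 = 196 - 22 ≡ 4; y = λ·(10 - 4) - 12 ≡ 4. → (4, 4)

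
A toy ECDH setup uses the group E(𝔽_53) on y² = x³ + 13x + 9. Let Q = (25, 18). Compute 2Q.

(2, 34)

tangent at (25, 18): λ = (3·25² + 13)/(2·18) ≡ 33/36. 36⁻¹ ≡ 28 (mod 53), so λ ≡ 33·28 ≡ 23.
  x = λ² - 25 - 25 = 529 - 50 ≡ 2; y = λ·(25 - 2) - 18 ≡ 34. → (2, 34)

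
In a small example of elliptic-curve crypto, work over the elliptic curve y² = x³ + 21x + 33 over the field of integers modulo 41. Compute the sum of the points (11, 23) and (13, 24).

(7, 20)

(11, 23) + (13, 24). λ = (24 - 23)/(13 - 11) ≡ 1/2 mod 41. 2⁻¹ ≡ 21 (mod 41), so λ ≡ 21.
  x = λ² - 11 - 13 = 441 - 24 ≡ 7; y = λ·(11 - 7) - 23 ≡ 20. → (7, 20)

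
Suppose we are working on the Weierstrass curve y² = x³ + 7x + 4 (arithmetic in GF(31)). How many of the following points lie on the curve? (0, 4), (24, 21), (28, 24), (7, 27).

(0, 4): 4² ≡ 16, rhs ≡ 4 → off.
(24, 21): 21² ≡ 7, rhs ≡ 15 → off.
(28, 24): 24² ≡ 18, rhs ≡ 18 → on.
(7, 27): 27² ≡ 16, rhs ≡ 24 → off.

1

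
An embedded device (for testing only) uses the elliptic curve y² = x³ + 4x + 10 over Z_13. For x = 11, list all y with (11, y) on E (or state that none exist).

x³ + 4x + 10 = 1385 ≡ 7 (mod 13).
7 is a non-residue mod 13; no y exists.

none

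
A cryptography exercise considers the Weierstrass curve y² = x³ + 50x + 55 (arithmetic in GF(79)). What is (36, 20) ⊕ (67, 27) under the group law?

(77, 37)

(36, 20) + (67, 27). λ = (27 - 20)/(67 - 36) ≡ 7/31 mod 79. 31⁻¹ ≡ 51 (mod 79) since 31·51 = 1581 ≡ 1, so λ ≡ 41.
  x = λ² - 36 - 67 = 1681 - 103 ≡ 77; y = λ·(36 - 77) - 20 ≡ 37. → (77, 37)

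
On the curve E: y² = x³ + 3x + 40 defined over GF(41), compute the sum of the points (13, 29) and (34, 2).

(13, 29) + (34, 2). λ = (2 - 29)/(34 - 13) ≡ 14/21 mod 41. 21⁻¹ ≡ 2 (mod 41) since 21·2 = 42 ≡ 1, so λ ≡ 28.
  x = λ² - 13 - 34 = 784 - 47 ≡ 40; y = λ·(13 - 40) - 29 ≡ 35. → (40, 35)

(40, 35)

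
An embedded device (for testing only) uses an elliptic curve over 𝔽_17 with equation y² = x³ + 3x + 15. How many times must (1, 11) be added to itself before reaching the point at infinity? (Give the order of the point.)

8

2P: tangent at (1, 11): λ = (3·1² + 3)/(2·11) ≡ 6/5. 5⁻¹ ≡ 7 (mod 17) since 5·7 = 35 ≡ 1, so λ ≡ 6·7 ≡ 8.
  x = λ² - 1 - 1 = 64 - 2 ≡ 11; y = λ·(1 - 11) - 11 ≡ 11. → (11, 11)
3P: (11, 11) + (1, 11). λ = (11 - 11)/(1 - 11) ≡ 0/7 mod 17. 7⁻¹ ≡ 5 (mod 17), so λ ≡ 0.
  x = λ² - 11 - 1 = 0 - 12 ≡ 5; y = λ·(11 - 5) - 11 ≡ 6. → (5, 6)
4P: (5, 6) + (1, 11). λ = (11 - 6)/(1 - 5) ≡ 5/13 mod 17. 13⁻¹ ≡ 4 (mod 17), so λ ≡ 3.
  x = λ² - 5 - 1 = 9 - 6 ≡ 3; y = λ·(5 - 3) - 6 ≡ 0. → (3, 0)
5P: (3, 0) + (1, 11). λ = (11 - 0)/(1 - 3) ≡ 11/15 mod 17. 15⁻¹ ≡ 8 (mod 17), so λ ≡ 3.
  x = λ² - 3 - 1 = 9 - 4 ≡ 5; y = λ·(3 - 5) - 0 ≡ 11. → (5, 11)
6P: (5, 11) + (1, 11). λ = (11 - 11)/(1 - 5) ≡ 0/13 mod 17. 13⁻¹ ≡ 4 (mod 17) since 13·4 = 52 ≡ 1, so λ ≡ 0.
  x = λ² - 5 - 1 = 0 - 6 ≡ 11; y = λ·(5 - 11) - 11 ≡ 6. → (11, 6)
7P: (11, 6) + (1, 11). λ = (11 - 6)/(1 - 11) ≡ 5/7 mod 17. 7⁻¹ ≡ 5 (mod 17), so λ ≡ 8.
  x = λ² - 11 - 1 = 64 - 12 ≡ 1; y = λ·(11 - 1) - 6 ≡ 6. → (1, 6)
8P: (1, 6) + (1, 11): same x and y₁ ≡ -y₂, so the sum is the point at infinity.
8P = the point at infinity, so the order is 8.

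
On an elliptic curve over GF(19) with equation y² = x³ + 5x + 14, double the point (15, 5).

tangent at (15, 5): λ = (3·15² + 5)/(2·5) ≡ 15/10. 10⁻¹ ≡ 2 (mod 19) since 10·2 = 20 ≡ 1, so λ ≡ 15·2 ≡ 11.
  x = λ² - 15 - 15 = 121 - 30 ≡ 15; y = λ·(15 - 15) - 5 ≡ 14. → (15, 14)

(15, 14)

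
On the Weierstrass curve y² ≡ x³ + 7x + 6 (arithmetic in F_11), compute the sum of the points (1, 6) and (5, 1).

(10, 8)

(1, 6) + (5, 1). λ = (1 - 6)/(5 - 1) ≡ 6/4 mod 11. 4⁻¹ ≡ 3 (mod 11) since 4·3 = 12 ≡ 1, so λ ≡ 7.
  x = λ² - 1 - 5 = 49 - 6 ≡ 10; y = λ·(1 - 10) - 6 ≡ 8. → (10, 8)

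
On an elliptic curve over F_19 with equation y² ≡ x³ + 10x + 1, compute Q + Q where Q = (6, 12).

(16, 18)

tangent at (6, 12): λ = (3·6² + 10)/(2·12) ≡ 4/5. 5⁻¹ ≡ 4 (mod 19), so λ ≡ 4·4 ≡ 16.
  x = λ² - 6 - 6 = 256 - 12 ≡ 16; y = λ·(6 - 16) - 12 ≡ 18. → (16, 18)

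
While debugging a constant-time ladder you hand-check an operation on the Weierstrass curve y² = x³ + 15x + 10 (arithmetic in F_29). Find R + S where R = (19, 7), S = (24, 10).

(19, 7) + (24, 10). λ = (10 - 7)/(24 - 19) ≡ 3/5 mod 29. 5⁻¹ ≡ 6 (mod 29), so λ ≡ 18.
  x = λ² - 19 - 24 = 324 - 43 ≡ 20; y = λ·(19 - 20) - 7 ≡ 4. → (20, 4)

(20, 4)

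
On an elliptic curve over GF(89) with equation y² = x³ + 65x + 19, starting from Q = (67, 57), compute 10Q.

Double-and-add on 10 = (1010)₂. Start with Q = (67, 57) for the leading 1-bit.
double: tangent at (67, 57): λ = (3·67² + 65)/(2·57) ≡ 4/25. 25⁻¹ ≡ 57 (mod 89) since 25·57 = 1425 ≡ 1, so λ ≡ 4·57 ≡ 50.
  x = λ² - 67 - 67 = 2500 - 134 ≡ 52; y = λ·(67 - 52) - 57 ≡ 70. → (52, 70)
double: tangent at (52, 70): λ = (3·52² + 65)/(2·70) ≡ 78/51. 51⁻¹ ≡ 7 (mod 89) since 51·7 = 357 ≡ 1, so λ ≡ 78·7 ≡ 12.
  x = λ² - 52 - 52 = 144 - 104 ≡ 40; y = λ·(52 - 40) - 70 ≡ 74. → (40, 74)
add Q: (40, 74) + (67, 57). λ = (57 - 74)/(67 - 40) ≡ 72/27 mod 89. 27⁻¹ ≡ 33 (mod 89), so λ ≡ 62.
  x = λ² - 40 - 67 = 3844 - 107 ≡ 88; y = λ·(40 - 88) - 74 ≡ 65. → (88, 65)
double: tangent at (88, 65): λ = (3·88² + 65)/(2·65) ≡ 68/41. 41⁻¹ ≡ 76 (mod 89) since 41·76 = 3116 ≡ 1, so λ ≡ 68·76 ≡ 6.
  x = λ² - 88 - 88 = 36 - 176 ≡ 38; y = λ·(88 - 38) - 65 ≡ 57. → (38, 57)

(38, 57)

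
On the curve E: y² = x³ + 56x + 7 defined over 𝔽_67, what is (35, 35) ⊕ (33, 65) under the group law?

(23, 53)

(35, 35) + (33, 65). λ = (65 - 35)/(33 - 35) ≡ 30/65 mod 67. 65⁻¹ ≡ 33 (mod 67), so λ ≡ 52.
  x = λ² - 35 - 33 = 2704 - 68 ≡ 23; y = λ·(35 - 23) - 35 ≡ 53. → (23, 53)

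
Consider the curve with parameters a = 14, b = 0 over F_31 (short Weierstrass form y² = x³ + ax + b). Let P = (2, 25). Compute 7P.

Double-and-add on 7 = (111)₂. Start with P = (2, 25) for the leading 1-bit.
double: tangent at (2, 25): λ = (3·2² + 14)/(2·25) ≡ 26/19. 19⁻¹ ≡ 18 (mod 31) since 19·18 = 342 ≡ 1, so λ ≡ 26·18 ≡ 3.
  x = λ² - 2 - 2 = 9 - 4 ≡ 5; y = λ·(2 - 5) - 25 ≡ 28. → (5, 28)
add P: (5, 28) + (2, 25). λ = (25 - 28)/(2 - 5) ≡ 28/28 mod 31. 28⁻¹ ≡ 10 (mod 31) since 28·10 = 280 ≡ 1, so λ ≡ 1.
  x = λ² - 5 - 2 = 1 - 7 ≡ 25; y = λ·(5 - 25) - 28 ≡ 14. → (25, 14)
double: tangent at (25, 14): λ = (3·25² + 14)/(2·14) ≡ 29/28. 28⁻¹ ≡ 10 (mod 31), so λ ≡ 29·10 ≡ 11.
  x = λ² - 25 - 25 = 121 - 50 ≡ 9; y = λ·(25 - 9) - 14 ≡ 7. → (9, 7)
add P: (9, 7) + (2, 25). λ = (25 - 7)/(2 - 9) ≡ 18/24 mod 31. 24⁻¹ ≡ 22 (mod 31) since 24·22 = 528 ≡ 1, so λ ≡ 24.
  x = λ² - 9 - 2 = 576 - 11 ≡ 7; y = λ·(9 - 7) - 7 ≡ 10. → (7, 10)

(7, 10)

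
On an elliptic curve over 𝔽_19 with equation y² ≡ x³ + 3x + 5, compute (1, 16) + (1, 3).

O

The two points share x = 1 and their y-coordinates satisfy 16 + 3 ≡ 0 (mod 19), so they are inverses. Their sum is O.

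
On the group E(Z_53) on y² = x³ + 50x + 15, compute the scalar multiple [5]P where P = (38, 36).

Double-and-add on 5 = (101)₂. Start with P = (38, 36) for the leading 1-bit.
double: tangent at (38, 36): λ = (3·38² + 50)/(2·36) ≡ 36/19. 19⁻¹ ≡ 14 (mod 53) since 19·14 = 266 ≡ 1, so λ ≡ 36·14 ≡ 27.
  x = λ² - 38 - 38 = 729 - 76 ≡ 17; y = λ·(38 - 17) - 36 ≡ 1. → (17, 1)
double: tangent at (17, 1): λ = (3·17² + 50)/(2·1) ≡ 16/2. 2⁻¹ ≡ 27 (mod 53) since 2·27 = 54 ≡ 1, so λ ≡ 16·27 ≡ 8.
  x = λ² - 17 - 17 = 64 - 34 ≡ 30; y = λ·(17 - 30) - 1 ≡ 1. → (30, 1)
add P: (30, 1) + (38, 36). λ = (36 - 1)/(38 - 30) ≡ 35/8 mod 53. 8⁻¹ ≡ 20 (mod 53) since 8·20 = 160 ≡ 1, so λ ≡ 11.
  x = λ² - 30 - 38 = 121 - 68 ≡ 0; y = λ·(30 - 0) - 1 ≡ 11. → (0, 11)

(0, 11)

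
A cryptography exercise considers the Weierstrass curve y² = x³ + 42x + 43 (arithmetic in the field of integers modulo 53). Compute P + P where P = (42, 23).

(51, 51)

tangent at (42, 23): λ = (3·42² + 42)/(2·23) ≡ 34/46. 46⁻¹ ≡ 15 (mod 53) since 46·15 = 690 ≡ 1, so λ ≡ 34·15 ≡ 33.
  x = λ² - 42 - 42 = 1089 - 84 ≡ 51; y = λ·(42 - 51) - 23 ≡ 51. → (51, 51)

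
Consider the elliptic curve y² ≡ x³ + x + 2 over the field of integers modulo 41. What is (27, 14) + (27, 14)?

(32, 17)

tangent at (27, 14): λ = (3·27² + 1)/(2·14) ≡ 15/28. 28⁻¹ ≡ 22 (mod 41), so λ ≡ 15·22 ≡ 2.
  x = λ² - 27 - 27 = 4 - 54 ≡ 32; y = λ·(27 - 32) - 14 ≡ 17. → (32, 17)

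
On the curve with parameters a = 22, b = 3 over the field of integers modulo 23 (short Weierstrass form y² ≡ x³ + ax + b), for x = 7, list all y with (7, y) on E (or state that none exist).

x³ + 22x + 3 = 500 ≡ 17 (mod 23).
17 is a non-residue mod 23; no y exists.

none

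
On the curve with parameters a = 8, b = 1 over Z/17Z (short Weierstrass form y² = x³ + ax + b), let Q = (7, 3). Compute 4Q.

Double-and-add on 4 = (100)₂. Start with Q = (7, 3) for the leading 1-bit.
double: tangent at (7, 3): λ = (3·7² + 8)/(2·3) ≡ 2/6. 6⁻¹ ≡ 3 (mod 17), so λ ≡ 2·3 ≡ 6.
  x = λ² - 7 - 7 = 36 - 14 ≡ 5; y = λ·(7 - 5) - 3 ≡ 9. → (5, 9)
double: tangent at (5, 9): λ = (3·5² + 8)/(2·9) ≡ 15/1. 1⁻¹ ≡ 1 (mod 17) since 1·1 = 1 ≡ 1, so λ ≡ 15·1 ≡ 15.
  x = λ² - 5 - 5 = 225 - 10 ≡ 11; y = λ·(5 - 11) - 9 ≡ 3. → (11, 3)

(11, 3)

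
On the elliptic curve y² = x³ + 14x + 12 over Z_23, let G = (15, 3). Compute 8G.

(14, 13)

Repeated addition: build up to 8G.
2G: tangent at (15, 3): λ = (3·15² + 14)/(2·3) ≡ 22/6. 6⁻¹ ≡ 4 (mod 23) since 6·4 = 24 ≡ 1, so λ ≡ 22·4 ≡ 19.
  x = λ² - 15 - 15 = 361 - 30 ≡ 9; y = λ·(15 - 9) - 3 ≡ 19. → (9, 19)
3G: (9, 19) + (15, 3). λ = (3 - 19)/(15 - 9) ≡ 7/6 mod 23. 6⁻¹ ≡ 4 (mod 23), so λ ≡ 5.
  x = λ² - 9 - 15 = 25 - 24 ≡ 1; y = λ·(9 - 1) - 19 ≡ 21. → (1, 21)
4G: (1, 21) + (15, 3). λ = (3 - 21)/(15 - 1) ≡ 5/14 mod 23. 14⁻¹ ≡ 5 (mod 23), so λ ≡ 2.
  x = λ² - 1 - 15 = 4 - 16 ≡ 11; y = λ·(1 - 11) - 21 ≡ 5. → (11, 5)
5G: (11, 5) + (15, 3). λ = (3 - 5)/(15 - 11) ≡ 21/4 mod 23. 4⁻¹ ≡ 6 (mod 23) since 4·6 = 24 ≡ 1, so λ ≡ 11.
  x = λ² - 11 - 15 = 121 - 26 ≡ 3; y = λ·(11 - 3) - 5 ≡ 14. → (3, 14)
6G: (3, 14) + (15, 3). λ = (3 - 14)/(15 - 3) ≡ 12/12 mod 23. 12⁻¹ ≡ 2 (mod 23) since 12·2 = 24 ≡ 1, so λ ≡ 1.
  x = λ² - 3 - 15 = 1 - 18 ≡ 6; y = λ·(3 - 6) - 14 ≡ 6. → (6, 6)
7G: (6, 6) + (15, 3). λ = (3 - 6)/(15 - 6) ≡ 20/9 mod 23. 9⁻¹ ≡ 18 (mod 23), so λ ≡ 15.
  x = λ² - 6 - 15 = 225 - 21 ≡ 20; y = λ·(6 - 20) - 6 ≡ 14. → (20, 14)
8G: (20, 14) + (15, 3). λ = (3 - 14)/(15 - 20) ≡ 12/18 mod 23. 18⁻¹ ≡ 9 (mod 23), so λ ≡ 16.
  x = λ² - 20 - 15 = 256 - 35 ≡ 14; y = λ·(20 - 14) - 14 ≡ 13. → (14, 13)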